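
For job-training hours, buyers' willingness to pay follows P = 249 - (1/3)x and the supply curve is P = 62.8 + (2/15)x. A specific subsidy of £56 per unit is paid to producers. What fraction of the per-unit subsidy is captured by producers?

Pre-subsidy: 249 - (1/3)x = 62.8 + (2/15)x gives x* = 399 and P* = 116.
With the subsidy, sellers receive Ps = Pb + 56 for each unit, where Pb is the price buyers pay.
On the curves, Pb = 249 - (1/3)x and Ps = 62.8 + (2/15)x; the wedge Ps − Pb = 56 gives 62.8 + (2/15)x − (249 - (1/3)x) = 56, so x' = 519.
Then Pb = 249 − (1/3)·519 = 76 and Ps = 62.8 + (2/15)·519 = 132.
Buyers' price falls by P* − Pb = 116 − 76 = 40; sellers' price rises by Ps − P* = 132 − 116 = 16.
So producers capture 16/56 = 2/7 of each unit of subsidy.

Producer share = 2/7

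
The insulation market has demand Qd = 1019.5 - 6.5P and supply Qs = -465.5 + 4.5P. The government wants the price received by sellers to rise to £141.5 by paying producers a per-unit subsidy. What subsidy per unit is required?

At a seller price of 141.5, quantity supplied is -465.5 + 4.5·141.5 = 171.25.
Buyers absorb 171.25 only when they pay Pb with 1019.5 − 6.5·Pb = 171.25, i.e. Pb = 130.5.
s = Ps − Pb = 141.5 − 130.5 = 11.

Required subsidy s = £11 per unit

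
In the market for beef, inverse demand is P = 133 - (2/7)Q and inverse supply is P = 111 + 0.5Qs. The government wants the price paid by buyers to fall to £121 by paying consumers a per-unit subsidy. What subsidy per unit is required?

Required subsidy s = £11 per unit

At a buyer price of 121, quantity demanded is 465.5 − 3.5·121 = 42.
Sellers supply 42 only when they receive Ps = 111 + 0.5·42 = 132.
s = Ps − Pb = 132 − 121 = 11.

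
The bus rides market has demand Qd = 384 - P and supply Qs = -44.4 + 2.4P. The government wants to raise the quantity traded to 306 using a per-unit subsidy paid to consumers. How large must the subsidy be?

At Q = 306, invert demand for the buyer price: Pb = (384 − 306)/1 = 78; invert supply for the seller price: Ps = (306 − (-44.4))/2.4 = 146.
The subsidy must fill the gap: s = Ps − Pb = 146 − 78 = 68.

Required subsidy s = 68 per unit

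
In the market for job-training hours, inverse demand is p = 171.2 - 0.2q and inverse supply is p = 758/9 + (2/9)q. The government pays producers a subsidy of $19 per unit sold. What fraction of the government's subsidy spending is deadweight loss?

DWL / government spending = 45/502

Pre-subsidy: 171.2 - 0.2q = 758/9 + (2/9)q gives q* = 206 and p* = 130.
With the subsidy, sellers receive ps = pb + 19 for each unit, where pb is the price buyers pay.
On the curves, pb = 171.2 - 0.2q and ps = 758/9 + (2/9)q; the wedge ps − pb = 19 gives 758/9 + (2/9)q − (171.2 - 0.2q) = 19, so q' = 251.
Then pb = 171.2 − 0.2·251 = 121 and ps = 758/9 + (2/9)·251 = 140.
ΔCS = ½(206 + 251)(130 − 121) = 2056.5; ΔPS = ½(206 + 251)(140 − 130) = 2285.
Government spending = 19 × 251 = 4769.
DWL = ½ × 19 × (251 − 206) = 427.5; fraction = 427.5 / 4769 = 45/502.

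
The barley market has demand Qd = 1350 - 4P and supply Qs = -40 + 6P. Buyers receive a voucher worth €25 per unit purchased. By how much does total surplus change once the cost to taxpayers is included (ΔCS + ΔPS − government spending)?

Net change in total surplus = -€750

Pre-subsidy: 1350 - 4P = -40 + 6P gives P* = 139, Q* = 794.
With the rebate, buyers effectively pay Pb = Ps − 25, where Ps is the price sellers receive.
Demand in terms of Ps becomes Qd = 1350 − 4(Ps − 25) = 1450 - 4Ps. Setting this equal to supply: 1450 - 4Ps = -40 + 6Ps, so Ps = 149.
Buyers pay Pb = 149 − 25 = 124; Q' = -40 + 6·149 = 854.
ΔCS = ½(794 + 854)(139 − 124) = 12360; ΔPS = ½(794 + 854)(149 − 139) = 8240.
Government spending = 25 × 854 = 21350.
Net change = 12360 + 8240 − 21350 = -750. The loss equals the DWL triangle ½·25·60.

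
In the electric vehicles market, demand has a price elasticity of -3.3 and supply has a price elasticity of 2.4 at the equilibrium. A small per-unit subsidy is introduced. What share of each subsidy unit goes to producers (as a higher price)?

Producer share = 11/19

For a small subsidy around the equilibrium, the benefit split depends on the relative slopes, which at a point are proportional to the elasticities.
Buyer share = εs/(εs + |εd|) = 2.4/(2.4 + 3.3) = 8/19; seller share = |εd|/(εs + |εd|) = 11/19.
So producers capture 11/19 of the subsidy.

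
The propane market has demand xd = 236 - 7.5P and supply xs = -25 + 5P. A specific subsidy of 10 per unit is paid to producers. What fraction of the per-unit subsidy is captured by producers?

Producer share = 0.6

Pre-subsidy: 236 - 7.5P = -25 + 5P gives P* = 20.88, x* = 79.4.
With the subsidy, sellers receive Ps = Pb + 10 for each unit, where Pb is the price buyers pay.
Supply in terms of Pb becomes xs = -25 + 5(Pb + 10) = 25 + 5Pb. Setting this equal to demand: 236 - 7.5Pb = 25 + 5Pb, so Pb = 16.88.
Sellers receive Ps = 16.88 + 10 = 26.88; x' = 236 − 7.5·16.88 = 109.4.
Buyers' price falls by P* − Pb = 20.88 − 16.88 = 4; sellers' price rises by Ps − P* = 26.88 − 20.88 = 6.
So producers capture 6/10 = 0.6 of each unit of subsidy.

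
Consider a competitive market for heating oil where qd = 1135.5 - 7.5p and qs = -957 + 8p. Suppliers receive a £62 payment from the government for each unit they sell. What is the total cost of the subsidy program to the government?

Pre-subsidy: 1135.5 - 7.5p = -957 + 8p gives p* = 135, q* = 123.
With the subsidy, sellers receive ps = pb + 62 for each unit, where pb is the price buyers pay.
Supply in terms of pb becomes qs = -957 + 8(pb + 62) = -461 + 8pb. Setting this equal to demand: 1135.5 - 7.5pb = -461 + 8pb, so pb = 103.
Sellers receive ps = 103 + 62 = 165; q' = 1135.5 − 7.5·103 = 363.
Government outlay = subsidy × quantity = 62 × 363 = 22506.

Government cost = £22506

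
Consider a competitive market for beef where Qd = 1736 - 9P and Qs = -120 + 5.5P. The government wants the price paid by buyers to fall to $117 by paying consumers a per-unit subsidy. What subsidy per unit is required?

Required subsidy s = $29 per unit

At a buyer price of 117, quantity demanded is 1736 − 9·117 = 683.
Sellers supply 683 only when they receive Ps with -120 + 5.5·Ps = 683, i.e. Ps = 146.
s = Ps − Pb = 146 − 117 = 29.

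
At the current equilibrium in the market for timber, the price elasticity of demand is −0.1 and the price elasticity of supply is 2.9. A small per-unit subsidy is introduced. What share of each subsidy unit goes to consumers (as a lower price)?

Consumer share = 29/30

For a small subsidy around the equilibrium, the benefit split depends on the relative slopes, which at a point are proportional to the elasticities.
Buyer share = εs/(εs + |εd|) = 2.9/(2.9 + 0.1) = 29/30; seller share = |εd|/(εs + |εd|) = 1/30.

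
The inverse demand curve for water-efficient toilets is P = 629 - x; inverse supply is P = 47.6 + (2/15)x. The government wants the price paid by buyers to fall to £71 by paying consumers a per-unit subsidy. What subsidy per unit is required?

Required subsidy s = £51 per unit

At a buyer price of 71, quantity demanded is 629 − 1·71 = 558.
Sellers supply 558 only when they receive Ps = 47.6 + (2/15)·558 = 122.
s = Ps − Pb = 122 − 71 = 51.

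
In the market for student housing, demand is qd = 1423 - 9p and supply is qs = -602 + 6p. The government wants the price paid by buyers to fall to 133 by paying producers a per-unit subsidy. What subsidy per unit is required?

Required subsidy s = 5 per unit

At a buyer price of 133, quantity demanded is 1423 − 9·133 = 226.
Sellers supply 226 only when they receive ps with -602 + 6·ps = 226, i.e. ps = 138.
s = ps − pb = 138 − 133 = 5.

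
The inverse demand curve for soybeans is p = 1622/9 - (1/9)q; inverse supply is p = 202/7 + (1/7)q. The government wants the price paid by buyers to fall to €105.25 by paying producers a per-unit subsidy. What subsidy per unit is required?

Required subsidy s = €20 per unit

At a buyer price of 105.25, quantity demanded is 1622 − 9·105.25 = 674.75.
Sellers supply 674.75 only when they receive ps = 202/7 + (1/7)·674.75 = 125.25.
s = ps − pb = 125.25 − 105.25 = 20.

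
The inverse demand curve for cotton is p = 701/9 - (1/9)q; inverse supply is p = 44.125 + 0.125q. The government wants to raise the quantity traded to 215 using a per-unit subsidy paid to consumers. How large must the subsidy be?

Required subsidy s = 17 per unit

At q = 215, from the demand curve buyers pay pb = 701/9 − (1/9)·215 = 54; from the supply curve sellers need ps = 44.125 + 0.125·215 = 71.
The subsidy must fill the gap: s = ps − pb = 71 − 54 = 17.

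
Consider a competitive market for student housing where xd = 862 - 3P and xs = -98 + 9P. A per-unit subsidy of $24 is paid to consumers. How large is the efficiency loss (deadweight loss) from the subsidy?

Deadweight loss = $648

Pre-subsidy: 862 - 3P = -98 + 9P gives P* = 80, x* = 622.
With the rebate, buyers effectively pay Pb = Ps − 24, where Ps is the price sellers receive.
Demand in terms of Ps becomes xd = 862 − 3(Ps − 24) = 934 - 3Ps. Setting this equal to supply: 934 - 3Ps = -98 + 9Ps, so Ps = 86.
Buyers pay Pb = 86 − 24 = 62; x' = -98 + 9·86 = 676.
The subsidy expands output by 676 − 622 = 54 past the efficient level; on those units the gap between marginal cost and willingness to pay runs from 0 up to 24.
DWL = ½ × 24 × 54 = 648.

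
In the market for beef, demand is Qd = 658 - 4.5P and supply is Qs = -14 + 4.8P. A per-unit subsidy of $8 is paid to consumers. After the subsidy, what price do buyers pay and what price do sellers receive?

Pre-subsidy: 658 - 4.5P = -14 + 4.8P gives P* = 2240/31, Q* = 10318/31.
With the rebate, buyers effectively pay Pb = Ps − 8, where Ps is the price sellers receive.
Demand in terms of Ps becomes Qd = 658 − 4.5(Ps − 8) = 694 - 4.5Ps. Setting this equal to supply: 694 - 4.5Ps = -14 + 4.8Ps, so Ps = 2360/31.
Buyers pay Pb = 2360/31 − 8 = 2112/31; Q' = -14 + 4.8·(2360/31) = 10894/31.

Buyers pay 2112/31; sellers receive 2360/31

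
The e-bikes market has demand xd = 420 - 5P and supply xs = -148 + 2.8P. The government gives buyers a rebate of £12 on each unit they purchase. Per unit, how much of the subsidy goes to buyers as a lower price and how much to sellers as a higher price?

Pre-subsidy: 420 - 5P = -148 + 2.8P gives P* = 2840/39, x* = 2180/39.
With the rebate, buyers effectively pay Pb = Ps − 12, where Ps is the price sellers receive.
Demand in terms of Ps becomes xd = 420 − 5(Ps − 12) = 480 - 5Ps. Setting this equal to supply: 480 - 5Ps = -148 + 2.8Ps, so Ps = 3140/39.
Buyers pay Pb = 3140/39 − 12 = 2672/39; x' = -148 + 2.8·(3140/39) = 3020/39.
Buyers' price falls by P* − Pb = 2840/39 − 2672/39 = 56/13; sellers' price rises by Ps − P* = 3140/39 − 2840/39 = 100/13.

Buyers gain 56/13 per unit; sellers gain 100/13 per unit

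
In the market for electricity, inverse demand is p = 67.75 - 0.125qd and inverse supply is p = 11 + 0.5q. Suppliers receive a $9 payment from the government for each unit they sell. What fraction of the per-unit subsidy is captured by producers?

Pre-subsidy: 67.75 - 0.125q = 11 + 0.5q gives q* = 90.8 and p* = 56.4.
With the subsidy, sellers receive ps = pb + 9 for each unit, where pb is the price buyers pay.
On the curves, pb = 67.75 - 0.125q and ps = 11 + 0.5q; the wedge ps − pb = 9 gives 11 + 0.5q − (67.75 - 0.125q) = 9, so q' = 105.2.
Then pb = 67.75 − 0.125·105.2 = 54.6 and ps = 11 + 0.5·105.2 = 63.6.
Buyers' price falls by p* − pb = 56.4 − 54.6 = 1.8; sellers' price rises by ps − p* = 63.6 − 56.4 = 7.2.
So producers capture 7.2/9 = 0.8 of each unit of subsidy.

Producer share = 0.8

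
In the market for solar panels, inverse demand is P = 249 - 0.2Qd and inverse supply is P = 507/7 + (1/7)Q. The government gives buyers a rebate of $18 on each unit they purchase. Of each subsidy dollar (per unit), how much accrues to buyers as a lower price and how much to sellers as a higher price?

Buyers gain $10.5 per unit; sellers gain $7.5 per unit

Pre-subsidy: 249 - 0.2Q = 507/7 + (1/7)Q gives Q* = 515 and P* = 146.
With the rebate, buyers effectively pay Pb = Ps − 18, where Ps is the price sellers receive.
On the curves, Pb = 249 - 0.2Q and Ps = 507/7 + (1/7)Q; the wedge Ps − Pb = 18 gives 507/7 + (1/7)Q − (249 - 0.2Q) = 18, so Q' = 567.5.
Then Pb = 249 − 0.2·567.5 = 135.5 and Ps = 507/7 + (1/7)·567.5 = 153.5.
Buyers' price falls by P* − Pb = 146 − 135.5 = 10.5; sellers' price rises by Ps − P* = 153.5 − 146 = 7.5.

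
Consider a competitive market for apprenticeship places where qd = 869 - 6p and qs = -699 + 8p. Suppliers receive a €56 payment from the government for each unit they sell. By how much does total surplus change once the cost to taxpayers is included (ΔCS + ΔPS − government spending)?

Pre-subsidy: 869 - 6p = -699 + 8p gives p* = 112, q* = 197.
With the subsidy, sellers receive ps = pb + 56 for each unit, where pb is the price buyers pay.
Supply in terms of pb becomes qs = -699 + 8(pb + 56) = -251 + 8pb. Setting this equal to demand: 869 - 6pb = -251 + 8pb, so pb = 80.
Sellers receive ps = 80 + 56 = 136; q' = 869 − 6·80 = 389.
ΔCS = ½(197 + 389)(112 − 80) = 9376; ΔPS = ½(197 + 389)(136 − 112) = 7032.
Government spending = 56 × 389 = 21784.
Net change = 9376 + 7032 − 21784 = -5376. The loss equals the DWL triangle ½·56·192.

Net change in total surplus = -€5376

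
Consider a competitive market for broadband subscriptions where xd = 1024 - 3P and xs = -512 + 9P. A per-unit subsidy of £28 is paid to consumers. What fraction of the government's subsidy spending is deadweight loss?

DWL / government spending = 63/1406

Pre-subsidy: 1024 - 3P = -512 + 9P gives P* = 128, x* = 640.
With the rebate, buyers effectively pay Pb = Ps − 28, where Ps is the price sellers receive.
Demand in terms of Ps becomes xd = 1024 − 3(Ps − 28) = 1108 - 3Ps. Setting this equal to supply: 1108 - 3Ps = -512 + 9Ps, so Ps = 135.
Buyers pay Pb = 135 − 28 = 107; x' = -512 + 9·135 = 703.
ΔCS = ½(640 + 703)(128 − 107) = 14101.5; ΔPS = ½(640 + 703)(135 − 128) = 4700.5.
Government spending = 28 × 703 = 19684.
DWL = ½ × 28 × (703 − 640) = 882; fraction = 882 / 19684 = 63/1406.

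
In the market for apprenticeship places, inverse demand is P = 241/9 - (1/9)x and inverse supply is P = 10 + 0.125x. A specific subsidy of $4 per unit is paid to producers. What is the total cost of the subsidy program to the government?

Pre-subsidy: 241/9 - (1/9)x = 10 + 0.125x gives x* = 1208/17 and P* = 321/17.
With the subsidy, sellers receive Ps = Pb + 4 for each unit, where Pb is the price buyers pay.
On the curves, Pb = 241/9 - (1/9)x and Ps = 10 + 0.125x; the wedge Ps − Pb = 4 gives 10 + 0.125x − (241/9 - (1/9)x) = 4, so x' = 88.
Then Pb = 241/9 − (1/9)·88 = 17 and Ps = 10 + 0.125·88 = 21.
Government outlay = subsidy × quantity = 4 × 88 = 352.

Government cost = $352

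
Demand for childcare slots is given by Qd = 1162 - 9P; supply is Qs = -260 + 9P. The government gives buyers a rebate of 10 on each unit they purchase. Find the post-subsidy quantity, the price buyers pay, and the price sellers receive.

Pre-subsidy: 1162 - 9P = -260 + 9P gives P* = 79, Q* = 451.
With the rebate, buyers effectively pay Pb = Ps − 10, where Ps is the price sellers receive.
Demand in terms of Ps becomes Qd = 1162 − 9(Ps − 10) = 1252 - 9Ps. Setting this equal to supply: 1252 - 9Ps = -260 + 9Ps, so Ps = 84.
Buyers pay Pb = 84 − 10 = 74; Q' = -260 + 9·84 = 496.

Q' = 496; buyers pay 74; sellers receive 84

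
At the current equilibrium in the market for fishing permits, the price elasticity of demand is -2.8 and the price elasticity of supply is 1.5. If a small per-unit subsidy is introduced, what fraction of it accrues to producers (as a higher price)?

Producer share = 28/43

For a small subsidy around the equilibrium, the benefit split depends on the relative slopes, which at a point are proportional to the elasticities.
Buyer share = εs/(εs + |εd|) = 1.5/(1.5 + 2.8) = 15/43; seller share = |εd|/(εs + |εd|) = 28/43.
So producers capture 28/43 of the subsidy.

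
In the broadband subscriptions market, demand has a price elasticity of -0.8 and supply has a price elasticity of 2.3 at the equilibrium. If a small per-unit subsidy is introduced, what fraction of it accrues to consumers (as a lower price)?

Consumer share = 23/31

For a small subsidy around the equilibrium, the benefit split depends on the relative slopes, which at a point are proportional to the elasticities.
Buyer share = εs/(εs + |εd|) = 2.3/(2.3 + 0.8) = 23/31; seller share = |εd|/(εs + |εd|) = 8/31.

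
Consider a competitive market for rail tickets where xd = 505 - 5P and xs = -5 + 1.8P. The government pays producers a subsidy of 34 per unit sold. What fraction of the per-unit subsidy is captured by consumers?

Consumer share = 9/34

Pre-subsidy: 505 - 5P = -5 + 1.8P gives P* = 75, x* = 130.
With the subsidy, sellers receive Ps = Pb + 34 for each unit, where Pb is the price buyers pay.
Supply in terms of Pb becomes xs = -5 + 1.8(Pb + 34) = 56.2 + 1.8Pb. Setting this equal to demand: 505 - 5Pb = 56.2 + 1.8Pb, so Pb = 66.
Sellers receive Ps = 66 + 34 = 100; x' = 505 − 5·66 = 175.
Buyers' price falls by P* − Pb = 75 − 66 = 9; sellers' price rises by Ps − P* = 100 − 75 = 25.
So consumers capture 9/34 = 9/34 of each unit of subsidy.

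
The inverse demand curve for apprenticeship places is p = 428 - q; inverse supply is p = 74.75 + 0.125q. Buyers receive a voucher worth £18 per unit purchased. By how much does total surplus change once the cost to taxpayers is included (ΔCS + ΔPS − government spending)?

Net change in total surplus = -£144

Pre-subsidy: 428 - q = 74.75 + 0.125q gives q* = 314 and p* = 114.
With the rebate, buyers effectively pay pb = ps − 18, where ps is the price sellers receive.
On the curves, pb = 428 - q and ps = 74.75 + 0.125q; the wedge ps − pb = 18 gives 74.75 + 0.125q − (428 - q) = 18, so q' = 330.
Then pb = 428 − 1·330 = 98 and ps = 74.75 + 0.125·330 = 116.
ΔCS = ½(314 + 330)(114 − 98) = 5152; ΔPS = ½(314 + 330)(116 − 114) = 644.
Government spending = 18 × 330 = 5940.
Net change = 5152 + 644 − 5940 = -144. The loss equals the DWL triangle ½·18·16.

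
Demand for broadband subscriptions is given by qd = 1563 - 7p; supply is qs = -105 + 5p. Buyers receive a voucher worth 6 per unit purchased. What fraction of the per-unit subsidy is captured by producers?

Pre-subsidy: 1563 - 7p = -105 + 5p gives p* = 139, q* = 590.
With the rebate, buyers effectively pay pb = ps − 6, where ps is the price sellers receive.
Demand in terms of ps becomes qd = 1563 − 7(ps − 6) = 1605 - 7ps. Setting this equal to supply: 1605 - 7ps = -105 + 5ps, so ps = 142.5.
Buyers pay pb = 142.5 − 6 = 136.5; q' = -105 + 5·142.5 = 607.5.
Buyers' price falls by p* − pb = 139 − 136.5 = 2.5; sellers' price rises by ps − p* = 142.5 − 139 = 3.5.
So producers capture 3.5/6 = 7/12 of each unit of subsidy.

Producer share = 7/12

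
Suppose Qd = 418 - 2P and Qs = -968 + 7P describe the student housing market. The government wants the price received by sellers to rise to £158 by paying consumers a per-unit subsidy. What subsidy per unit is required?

Required subsidy s = £18 per unit

At a seller price of 158, quantity supplied is -968 + 7·158 = 138.
Buyers absorb 138 only when they pay Pb with 418 − 2·Pb = 138, i.e. Pb = 140.
s = Ps − Pb = 158 − 140 = 18.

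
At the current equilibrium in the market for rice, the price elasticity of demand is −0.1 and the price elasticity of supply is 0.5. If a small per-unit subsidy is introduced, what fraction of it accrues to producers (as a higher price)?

For a small subsidy around the equilibrium, the benefit split depends on the relative slopes, which at a point are proportional to the elasticities.
Buyer share = εs/(εs + |εd|) = 0.5/(0.5 + 0.1) = 5/6; seller share = |εd|/(εs + |εd|) = 1/6.
So producers capture 1/6 of the subsidy.

Producer share = 1/6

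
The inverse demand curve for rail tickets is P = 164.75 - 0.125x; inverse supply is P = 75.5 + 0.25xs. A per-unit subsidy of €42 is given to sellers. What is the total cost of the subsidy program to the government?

Pre-subsidy: 164.75 - 0.125x = 75.5 + 0.25x gives x* = 238 and P* = 135.
With the subsidy, sellers receive Ps = Pb + 42 for each unit, where Pb is the price buyers pay.
On the curves, Pb = 164.75 - 0.125x and Ps = 75.5 + 0.25x; the wedge Ps − Pb = 42 gives 75.5 + 0.25x − (164.75 - 0.125x) = 42, so x' = 350.
Then Pb = 164.75 − 0.125·350 = 121 and Ps = 75.5 + 0.25·350 = 163.
Government outlay = subsidy × quantity = 42 × 350 = 14700.

Government cost = €14700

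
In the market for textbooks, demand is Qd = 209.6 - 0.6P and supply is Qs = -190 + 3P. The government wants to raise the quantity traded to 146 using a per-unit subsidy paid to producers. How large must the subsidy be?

Required subsidy s = 6 per unit

At Q = 146, invert demand for the buyer price: Pb = (209.6 − 146)/0.6 = 106; invert supply for the seller price: Ps = (146 − (-190))/3 = 112.
The subsidy must fill the gap: s = Ps − Pb = 112 − 106 = 6.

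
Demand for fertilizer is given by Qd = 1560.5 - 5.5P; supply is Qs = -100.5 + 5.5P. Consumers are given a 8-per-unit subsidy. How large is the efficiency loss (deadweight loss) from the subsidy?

Pre-subsidy: 1560.5 - 5.5P = -100.5 + 5.5P gives P* = 151, Q* = 730.
With the rebate, buyers effectively pay Pb = Ps − 8, where Ps is the price sellers receive.
Demand in terms of Ps becomes Qd = 1560.5 − 5.5(Ps − 8) = 1604.5 - 5.5Ps. Setting this equal to supply: 1604.5 - 5.5Ps = -100.5 + 5.5Ps, so Ps = 155.
Buyers pay Pb = 155 − 8 = 147; Q' = -100.5 + 5.5·155 = 752.
The subsidy expands output by 752 − 730 = 22 past the efficient level; on those units the gap between marginal cost and willingness to pay runs from 0 up to 8.
DWL = ½ × 8 × 22 = 88.

Deadweight loss = 88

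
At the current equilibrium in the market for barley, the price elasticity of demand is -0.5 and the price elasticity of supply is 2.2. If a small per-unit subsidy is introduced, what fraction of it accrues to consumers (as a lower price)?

For a small subsidy around the equilibrium, the benefit split depends on the relative slopes, which at a point are proportional to the elasticities.
Buyer share = εs/(εs + |εd|) = 2.2/(2.2 + 0.5) = 22/27; seller share = |εd|/(εs + |εd|) = 5/27.

Consumer share = 22/27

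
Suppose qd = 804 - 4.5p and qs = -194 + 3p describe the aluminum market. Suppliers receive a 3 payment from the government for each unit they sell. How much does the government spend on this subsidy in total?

Government cost = 631.8

Pre-subsidy: 804 - 4.5p = -194 + 3p gives p* = 1996/15, q* = 205.2.
With the subsidy, sellers receive ps = pb + 3 for each unit, where pb is the price buyers pay.
Supply in terms of pb becomes qs = -194 + 3(pb + 3) = -185 + 3pb. Setting this equal to demand: 804 - 4.5pb = -185 + 3pb, so pb = 1978/15.
Sellers receive ps = 1978/15 + 3 = 2023/15; q' = 804 − 4.5·(1978/15) = 210.6.
Government outlay = subsidy × quantity = 3 × 210.6 = 631.8.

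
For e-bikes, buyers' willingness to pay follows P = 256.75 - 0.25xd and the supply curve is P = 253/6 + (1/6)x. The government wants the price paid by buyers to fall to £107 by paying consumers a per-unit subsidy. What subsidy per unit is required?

Required subsidy s = £35 per unit

At a buyer price of 107, quantity demanded is 1027 − 4·107 = 599.
Sellers supply 599 only when they receive Ps = 253/6 + (1/6)·599 = 142.
s = Ps − Pb = 142 − 107 = 35.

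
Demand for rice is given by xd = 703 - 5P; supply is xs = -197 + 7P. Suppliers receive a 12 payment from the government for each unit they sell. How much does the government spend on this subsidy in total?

Pre-subsidy: 703 - 5P = -197 + 7P gives P* = 75, x* = 328.
With the subsidy, sellers receive Ps = Pb + 12 for each unit, where Pb is the price buyers pay.
Supply in terms of Pb becomes xs = -197 + 7(Pb + 12) = -113 + 7Pb. Setting this equal to demand: 703 - 5Pb = -113 + 7Pb, so Pb = 68.
Sellers receive Ps = 68 + 12 = 80; x' = 703 − 5·68 = 363.
Government outlay = subsidy × quantity = 12 × 363 = 4356.

Government cost = 4356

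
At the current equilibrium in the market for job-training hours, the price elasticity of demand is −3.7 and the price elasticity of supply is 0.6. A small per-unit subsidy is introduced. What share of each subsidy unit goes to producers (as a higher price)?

Producer share = 37/43

For a small subsidy around the equilibrium, the benefit split depends on the relative slopes, which at a point are proportional to the elasticities.
Buyer share = εs/(εs + |εd|) = 0.6/(0.6 + 3.7) = 6/43; seller share = |εd|/(εs + |εd|) = 37/43.
So producers capture 37/43 of the subsidy.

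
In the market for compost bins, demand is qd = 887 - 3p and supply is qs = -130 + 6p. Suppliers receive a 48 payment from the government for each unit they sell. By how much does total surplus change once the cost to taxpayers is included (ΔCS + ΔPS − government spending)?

Pre-subsidy: 887 - 3p = -130 + 6p gives p* = 113, q* = 548.
With the subsidy, sellers receive ps = pb + 48 for each unit, where pb is the price buyers pay.
Supply in terms of pb becomes qs = -130 + 6(pb + 48) = 158 + 6pb. Setting this equal to demand: 887 - 3pb = 158 + 6pb, so pb = 81.
Sellers receive ps = 81 + 48 = 129; q' = 887 − 3·81 = 644.
ΔCS = ½(548 + 644)(113 − 81) = 19072; ΔPS = ½(548 + 644)(129 − 113) = 9536.
Government spending = 48 × 644 = 30912.
Net change = 19072 + 9536 − 30912 = -2304. The loss equals the DWL triangle ½·48·96.

Net change in total surplus = -2304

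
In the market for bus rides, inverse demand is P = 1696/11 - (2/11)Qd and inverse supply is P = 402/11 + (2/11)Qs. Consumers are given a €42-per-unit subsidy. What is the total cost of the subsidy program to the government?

Pre-subsidy: 1696/11 - (2/11)Q = 402/11 + (2/11)Q gives Q* = 323.5 and P* = 1049/11.
With the rebate, buyers effectively pay Pb = Ps − 42, where Ps is the price sellers receive.
On the curves, Pb = 1696/11 - (2/11)Q and Ps = 402/11 + (2/11)Q; the wedge Ps − Pb = 42 gives 402/11 + (2/11)Q − (1696/11 - (2/11)Q) = 42, so Q' = 439.
Then Pb = 1696/11 − (2/11)·439 = 818/11 and Ps = 402/11 + (2/11)·439 = 1280/11.
Government outlay = subsidy × quantity = 42 × 439 = 18438.

Government cost = €18438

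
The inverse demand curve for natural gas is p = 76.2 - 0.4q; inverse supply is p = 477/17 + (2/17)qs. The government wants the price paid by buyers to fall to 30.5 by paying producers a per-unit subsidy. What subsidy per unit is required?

At a buyer price of 30.5, quantity demanded is 190.5 − 2.5·30.5 = 114.25.
Sellers supply 114.25 only when they receive ps = 477/17 + (2/17)·114.25 = 41.5.
s = ps − pb = 41.5 − 30.5 = 11.

Required subsidy s = 11 per unit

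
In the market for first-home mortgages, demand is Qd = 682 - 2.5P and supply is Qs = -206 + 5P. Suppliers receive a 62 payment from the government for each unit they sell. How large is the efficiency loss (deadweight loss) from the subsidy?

Pre-subsidy: 682 - 2.5P = -206 + 5P gives P* = 118.4, Q* = 386.
With the subsidy, sellers receive Ps = Pb + 62 for each unit, where Pb is the price buyers pay.
Supply in terms of Pb becomes Qs = -206 + 5(Pb + 62) = 104 + 5Pb. Setting this equal to demand: 682 - 2.5Pb = 104 + 5Pb, so Pb = 1156/15.
Sellers receive Ps = 1156/15 + 62 = 2086/15; Q' = 682 − 2.5·(1156/15) = 1468/3.
The subsidy expands output by 1468/3 − 386 = 310/3 past the efficient level; on those units the gap between marginal cost and willingness to pay runs from 0 up to 62.
DWL = ½ × 62 × 310/3 = 9610/3.

Deadweight loss = 9610/3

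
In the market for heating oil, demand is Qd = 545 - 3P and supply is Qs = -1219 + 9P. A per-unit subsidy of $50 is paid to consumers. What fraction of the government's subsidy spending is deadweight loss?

Pre-subsidy: 545 - 3P = -1219 + 9P gives P* = 147, Q* = 104.
With the rebate, buyers effectively pay Pb = Ps − 50, where Ps is the price sellers receive.
Demand in terms of Ps becomes Qd = 545 − 3(Ps − 50) = 695 - 3Ps. Setting this equal to supply: 695 - 3Ps = -1219 + 9Ps, so Ps = 159.5.
Buyers pay Pb = 159.5 − 50 = 109.5; Q' = -1219 + 9·159.5 = 216.5.
ΔCS = ½(104 + 216.5)(147 − 109.5) = 6009.375; ΔPS = ½(104 + 216.5)(159.5 − 147) = 2003.125.
Government spending = 50 × 216.5 = 10825.
DWL = ½ × 50 × (216.5 − 104) = 2812.5; fraction = 2812.5 / 10825 = 225/866.

DWL / government spending = 225/866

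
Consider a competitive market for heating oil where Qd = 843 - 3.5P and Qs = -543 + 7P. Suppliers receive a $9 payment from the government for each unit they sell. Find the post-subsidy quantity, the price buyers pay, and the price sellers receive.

Q' = 402; buyers pay $126; sellers receive $135

Pre-subsidy: 843 - 3.5P = -543 + 7P gives P* = 132, Q* = 381.
With the subsidy, sellers receive Ps = Pb + 9 for each unit, where Pb is the price buyers pay.
Supply in terms of Pb becomes Qs = -543 + 7(Pb + 9) = -480 + 7Pb. Setting this equal to demand: 843 - 3.5Pb = -480 + 7Pb, so Pb = 126.
Sellers receive Ps = 126 + 9 = 135; Q' = 843 − 3.5·126 = 402.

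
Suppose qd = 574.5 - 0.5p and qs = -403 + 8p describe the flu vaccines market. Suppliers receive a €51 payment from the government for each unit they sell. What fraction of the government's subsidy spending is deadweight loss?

DWL / government spending = 12/541

Pre-subsidy: 574.5 - 0.5p = -403 + 8p gives p* = 115, q* = 517.
With the subsidy, sellers receive ps = pb + 51 for each unit, where pb is the price buyers pay.
Supply in terms of pb becomes qs = -403 + 8(pb + 51) = 5 + 8pb. Setting this equal to demand: 574.5 - 0.5pb = 5 + 8pb, so pb = 67.
Sellers receive ps = 67 + 51 = 118; q' = 574.5 − 0.5·67 = 541.
ΔCS = ½(517 + 541)(115 − 67) = 25392; ΔPS = ½(517 + 541)(118 − 115) = 1587.
Government spending = 51 × 541 = 27591.
DWL = ½ × 51 × (541 − 517) = 612; fraction = 612 / 27591 = 12/541.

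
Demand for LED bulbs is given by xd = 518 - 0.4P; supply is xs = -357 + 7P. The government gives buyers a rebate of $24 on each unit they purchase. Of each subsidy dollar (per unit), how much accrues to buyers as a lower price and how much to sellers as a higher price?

Pre-subsidy: 518 - 0.4P = -357 + 7P gives P* = 4375/37, x* = 17416/37.
With the rebate, buyers effectively pay Pb = Ps − 24, where Ps is the price sellers receive.
Demand in terms of Ps becomes xd = 518 − 0.4(Ps − 24) = 527.6 - 0.4Ps. Setting this equal to supply: 527.6 - 0.4Ps = -357 + 7Ps, so Ps = 4423/37.
Buyers pay Pb = 4423/37 − 24 = 3535/37; x' = -357 + 7·(4423/37) = 17752/37.
Buyers' price falls by P* − Pb = 4375/37 − 3535/37 = 840/37; sellers' price rises by Ps − P* = 4423/37 − 4375/37 = 48/37.

Buyers gain 840/37 per unit; sellers gain 48/37 per unit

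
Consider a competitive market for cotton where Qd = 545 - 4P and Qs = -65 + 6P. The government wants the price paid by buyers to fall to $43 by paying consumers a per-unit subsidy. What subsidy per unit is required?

At a buyer price of 43, quantity demanded is 545 − 4·43 = 373.
Sellers supply 373 only when they receive Ps with -65 + 6·Ps = 373, i.e. Ps = 73.
s = Ps − Pb = 73 − 43 = 30.

Required subsidy s = $30 per unit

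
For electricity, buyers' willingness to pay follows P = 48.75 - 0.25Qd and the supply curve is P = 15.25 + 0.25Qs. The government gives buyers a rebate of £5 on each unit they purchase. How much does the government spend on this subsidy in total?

Pre-subsidy: 48.75 - 0.25Q = 15.25 + 0.25Q gives Q* = 67 and P* = 32.
With the rebate, buyers effectively pay Pb = Ps − 5, where Ps is the price sellers receive.
On the curves, Pb = 48.75 - 0.25Q and Ps = 15.25 + 0.25Q; the wedge Ps − Pb = 5 gives 15.25 + 0.25Q − (48.75 - 0.25Q) = 5, so Q' = 77.
Then Pb = 48.75 − 0.25·77 = 29.5 and Ps = 15.25 + 0.25·77 = 34.5.
Government outlay = subsidy × quantity = 5 × 77 = 385.

Government cost = £385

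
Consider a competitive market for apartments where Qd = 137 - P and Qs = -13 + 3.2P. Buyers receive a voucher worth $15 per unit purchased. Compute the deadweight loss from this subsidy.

Deadweight loss = 600/7

Pre-subsidy: 137 - P = -13 + 3.2P gives P* = 250/7, Q* = 709/7.
With the rebate, buyers effectively pay Pb = Ps − 15, where Ps is the price sellers receive.
Demand in terms of Ps becomes Qd = 137 − 1(Ps − 15) = 152 - Ps. Setting this equal to supply: 152 - Ps = -13 + 3.2Ps, so Ps = 275/7.
Buyers pay Pb = 275/7 − 15 = 170/7; Q' = -13 + 3.2·(275/7) = 789/7.
The subsidy expands output by 789/7 − 709/7 = 80/7 past the efficient level; on those units the gap between marginal cost and willingness to pay runs from 0 up to 15.
DWL = ½ × 15 × 80/7 = 600/7.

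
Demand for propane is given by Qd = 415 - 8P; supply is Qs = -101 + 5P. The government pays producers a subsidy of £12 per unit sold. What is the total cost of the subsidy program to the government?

Government cost = 20964/13

Pre-subsidy: 415 - 8P = -101 + 5P gives P* = 516/13, Q* = 1267/13.
With the subsidy, sellers receive Ps = Pb + 12 for each unit, where Pb is the price buyers pay.
Supply in terms of Pb becomes Qs = -101 + 5(Pb + 12) = -41 + 5Pb. Setting this equal to demand: 415 - 8Pb = -41 + 5Pb, so Pb = 456/13.
Sellers receive Ps = 456/13 + 12 = 612/13; Q' = 415 − 8·(456/13) = 1747/13.
Government outlay = subsidy × quantity = 12 × 1747/13 = 20964/13.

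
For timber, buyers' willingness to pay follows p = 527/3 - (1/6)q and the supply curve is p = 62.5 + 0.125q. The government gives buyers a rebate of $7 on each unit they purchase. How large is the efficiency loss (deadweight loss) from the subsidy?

Pre-subsidy: 527/3 - (1/6)q = 62.5 + 0.125q gives q* = 388 and p* = 111.
With the rebate, buyers effectively pay pb = ps − 7, where ps is the price sellers receive.
On the curves, pb = 527/3 - (1/6)q and ps = 62.5 + 0.125q; the wedge ps − pb = 7 gives 62.5 + 0.125q − (527/3 - (1/6)q) = 7, so q' = 412.
Then pb = 527/3 − (1/6)·412 = 107 and ps = 62.5 + 0.125·412 = 114.
The subsidy expands output by 412 − 388 = 24 past the efficient level; on those units the gap between marginal cost and willingness to pay runs from 0 up to 7.
DWL = ½ × 7 × 24 = 84.

Deadweight loss = $84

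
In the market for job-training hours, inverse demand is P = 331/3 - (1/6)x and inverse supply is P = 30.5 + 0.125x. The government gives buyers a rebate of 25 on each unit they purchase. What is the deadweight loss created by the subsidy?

Deadweight loss = 7500/7

Pre-subsidy: 331/3 - (1/6)x = 30.5 + 0.125x gives x* = 1916/7 and P* = 453/7.
With the rebate, buyers effectively pay Pb = Ps − 25, where Ps is the price sellers receive.
On the curves, Pb = 331/3 - (1/6)x and Ps = 30.5 + 0.125x; the wedge Ps − Pb = 25 gives 30.5 + 0.125x − (331/3 - (1/6)x) = 25, so x' = 2516/7.
Then Pb = 331/3 − (1/6)·(2516/7) = 353/7 and Ps = 30.5 + 0.125·(2516/7) = 528/7.
The subsidy expands output by 2516/7 − 1916/7 = 600/7 past the efficient level; on those units the gap between marginal cost and willingness to pay runs from 0 up to 25.
DWL = ½ × 25 × 600/7 = 7500/7.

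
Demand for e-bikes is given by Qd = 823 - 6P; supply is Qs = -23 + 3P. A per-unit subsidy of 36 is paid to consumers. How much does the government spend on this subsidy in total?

Pre-subsidy: 823 - 6P = -23 + 3P gives P* = 94, Q* = 259.
With the rebate, buyers effectively pay Pb = Ps − 36, where Ps is the price sellers receive.
Demand in terms of Ps becomes Qd = 823 − 6(Ps − 36) = 1039 - 6Ps. Setting this equal to supply: 1039 - 6Ps = -23 + 3Ps, so Ps = 118.
Buyers pay Pb = 118 − 36 = 82; Q' = -23 + 3·118 = 331.
Government outlay = subsidy × quantity = 36 × 331 = 11916.

Government cost = 11916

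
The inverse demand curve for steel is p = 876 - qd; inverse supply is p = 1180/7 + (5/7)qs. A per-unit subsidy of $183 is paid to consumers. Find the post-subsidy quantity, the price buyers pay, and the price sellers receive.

Pre-subsidy: 876 - q = 1180/7 + (5/7)q gives q* = 1238/3 and p* = 1390/3.
With the rebate, buyers effectively pay pb = ps − 183, where ps is the price sellers receive.
On the curves, pb = 876 - q and ps = 1180/7 + (5/7)q; the wedge ps − pb = 183 gives 1180/7 + (5/7)q − (876 - q) = 183, so q' = 6233/12.
Then pb = 876 − 1·(6233/12) = 4279/12 and ps = 1180/7 + (5/7)·(6233/12) = 6475/12.

q' = 6233/12; buyers pay 4279/12; sellers receive 6475/12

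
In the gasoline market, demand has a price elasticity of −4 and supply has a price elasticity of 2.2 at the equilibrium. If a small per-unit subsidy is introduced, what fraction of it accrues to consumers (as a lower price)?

Consumer share = 11/31

For a small subsidy around the equilibrium, the benefit split depends on the relative slopes, which at a point are proportional to the elasticities.
Buyer share = εs/(εs + |εd|) = 2.2/(2.2 + 4) = 11/31; seller share = |εd|/(εs + |εd|) = 20/31.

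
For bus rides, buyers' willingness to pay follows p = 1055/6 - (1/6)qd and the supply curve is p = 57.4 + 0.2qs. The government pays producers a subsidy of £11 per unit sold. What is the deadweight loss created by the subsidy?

Deadweight loss = £165

Pre-subsidy: 1055/6 - (1/6)q = 57.4 + 0.2q gives q* = 323 and p* = 122.
With the subsidy, sellers receive ps = pb + 11 for each unit, where pb is the price buyers pay.
On the curves, pb = 1055/6 - (1/6)q and ps = 57.4 + 0.2q; the wedge ps − pb = 11 gives 57.4 + 0.2q − (1055/6 - (1/6)q) = 11, so q' = 353.
Then pb = 1055/6 − (1/6)·353 = 117 and ps = 57.4 + 0.2·353 = 128.
The subsidy expands output by 353 − 323 = 30 past the efficient level; on those units the gap between marginal cost and willingness to pay runs from 0 up to 11.
DWL = ½ × 11 × 30 = 165.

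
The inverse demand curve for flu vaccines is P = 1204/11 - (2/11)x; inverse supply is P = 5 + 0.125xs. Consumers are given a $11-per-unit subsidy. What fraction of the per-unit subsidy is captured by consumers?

Consumer share = 16/27

Pre-subsidy: 1204/11 - (2/11)x = 5 + 0.125x gives x* = 3064/9 and P* = 428/9.
With the rebate, buyers effectively pay Pb = Ps − 11, where Ps is the price sellers receive.
On the curves, Pb = 1204/11 - (2/11)x and Ps = 5 + 0.125x; the wedge Ps − Pb = 11 gives 5 + 0.125x − (1204/11 - (2/11)x) = 11, so x' = 10160/27.
Then Pb = 1204/11 − (2/11)·(10160/27) = 1108/27 and Ps = 5 + 0.125·(10160/27) = 1405/27.
Buyers' price falls by P* − Pb = 428/9 − 1108/27 = 176/27; sellers' price rises by Ps − P* = 1405/27 − 428/9 = 121/27.
So consumers capture (176/27)/11 = 16/27 of each unit of subsidy.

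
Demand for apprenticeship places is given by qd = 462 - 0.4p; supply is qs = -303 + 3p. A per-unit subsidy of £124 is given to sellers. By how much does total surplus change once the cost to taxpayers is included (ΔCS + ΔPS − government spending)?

Net change in total surplus = -46128/17

Pre-subsidy: 462 - 0.4p = -303 + 3p gives p* = 225, q* = 372.
With the subsidy, sellers receive ps = pb + 124 for each unit, where pb is the price buyers pay.
Supply in terms of pb becomes qs = -303 + 3(pb + 124) = 69 + 3pb. Setting this equal to demand: 462 - 0.4pb = 69 + 3pb, so pb = 1965/17.
Sellers receive ps = 1965/17 + 124 = 4073/17; q' = 462 − 0.4·(1965/17) = 7068/17.
ΔCS = ½(372 + 7068/17)(225 − 1965/17) = 12454560/289; ΔPS = ½(372 + 7068/17)(4073/17 − 225) = 1660608/289.
Government spending = 124 × 7068/17 = 876432/17.
Net change = 12454560/289 + 1660608/289 − 876432/17 = -46128/17. The loss equals the DWL triangle ½·124·744/17.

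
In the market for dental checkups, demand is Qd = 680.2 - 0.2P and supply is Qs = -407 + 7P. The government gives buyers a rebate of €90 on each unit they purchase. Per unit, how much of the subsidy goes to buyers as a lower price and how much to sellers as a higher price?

Pre-subsidy: 680.2 - 0.2P = -407 + 7P gives P* = 151, Q* = 650.
With the rebate, buyers effectively pay Pb = Ps − 90, where Ps is the price sellers receive.
Demand in terms of Ps becomes Qd = 680.2 − 0.2(Ps − 90) = 698.2 - 0.2Ps. Setting this equal to supply: 698.2 - 0.2Ps = -407 + 7Ps, so Ps = 153.5.
Buyers pay Pb = 153.5 − 90 = 63.5; Q' = -407 + 7·153.5 = 667.5.
Buyers' price falls by P* − Pb = 151 − 63.5 = 87.5; sellers' price rises by Ps − P* = 153.5 − 151 = 2.5.

Buyers gain €87.5 per unit; sellers gain €2.5 per unit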